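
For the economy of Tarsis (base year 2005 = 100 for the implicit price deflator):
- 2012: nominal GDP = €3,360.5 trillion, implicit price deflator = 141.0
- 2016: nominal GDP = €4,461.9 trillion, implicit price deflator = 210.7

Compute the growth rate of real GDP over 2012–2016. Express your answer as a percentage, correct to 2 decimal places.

Real GDP 2012 = 3360.5 / 1.410 = 2383.33.
Real GDP 2016 = 4461.9 / 2.107 = 2117.66.
Real growth = 2117.66 / 2383.33 − 1 = -0.1115.

-11.15%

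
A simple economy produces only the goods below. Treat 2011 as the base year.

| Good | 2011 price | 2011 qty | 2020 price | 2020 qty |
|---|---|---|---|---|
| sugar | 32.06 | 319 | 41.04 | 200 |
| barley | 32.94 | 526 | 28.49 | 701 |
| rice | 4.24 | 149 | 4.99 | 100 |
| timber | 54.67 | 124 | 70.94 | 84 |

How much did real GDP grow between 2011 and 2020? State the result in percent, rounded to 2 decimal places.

Real GDP 2011 = Nominal GDP 2011 = 32.06·319 + 32.94·526 + 4.24·149 + 54.67·124 = 34964.42.
Real GDP 2020 (at 2011 prices) = 32.06·200 + 32.94·701 + 4.24·100 + 54.67·84 = 34519.22.
Real growth = 34519.22/34964.42 − 1 = -0.0127.

-1.27%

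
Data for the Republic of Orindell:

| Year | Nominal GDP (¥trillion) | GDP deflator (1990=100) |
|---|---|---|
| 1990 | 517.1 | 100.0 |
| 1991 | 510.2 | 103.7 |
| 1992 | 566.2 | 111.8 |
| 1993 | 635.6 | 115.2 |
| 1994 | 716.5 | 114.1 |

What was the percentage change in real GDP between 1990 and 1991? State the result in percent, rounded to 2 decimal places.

-4.85%

Real GDP 1990 = 517.1/1.000 = 517.10.
Real GDP 1991 = 510.2/1.037 = 492.00.
Change = 492.00/517.10 − 1 = -0.0485.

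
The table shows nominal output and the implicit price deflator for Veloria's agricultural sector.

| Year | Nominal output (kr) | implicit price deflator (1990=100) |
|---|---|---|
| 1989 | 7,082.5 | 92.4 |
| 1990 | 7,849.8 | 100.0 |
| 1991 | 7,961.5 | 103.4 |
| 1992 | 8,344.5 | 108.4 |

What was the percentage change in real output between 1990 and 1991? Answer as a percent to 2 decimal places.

Real output 1990 = 7849.8/1.000 = 7849.80.
Real output 1991 = 7961.5/1.034 = 7699.71.
Change = 7699.71/7849.80 − 1 = -0.0191.

-1.91%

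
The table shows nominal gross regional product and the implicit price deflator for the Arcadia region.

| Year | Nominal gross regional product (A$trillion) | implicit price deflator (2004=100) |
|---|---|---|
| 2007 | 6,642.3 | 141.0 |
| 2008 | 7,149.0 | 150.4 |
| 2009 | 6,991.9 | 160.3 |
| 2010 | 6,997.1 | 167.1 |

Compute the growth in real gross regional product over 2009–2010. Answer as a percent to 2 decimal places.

Real gross regional product 2009 = 6991.9/1.603 = 4361.76.
Real gross regional product 2010 = 6997.1/1.671 = 4187.37.
Change = 4187.37/4361.76 − 1 = -0.0400.

-4.00%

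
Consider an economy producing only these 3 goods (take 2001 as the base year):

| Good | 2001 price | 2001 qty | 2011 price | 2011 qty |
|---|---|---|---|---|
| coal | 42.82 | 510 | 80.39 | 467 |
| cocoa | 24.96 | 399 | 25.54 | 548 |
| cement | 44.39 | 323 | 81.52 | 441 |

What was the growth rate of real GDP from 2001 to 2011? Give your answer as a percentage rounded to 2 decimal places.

15.42%

Real GDP 2001 = Nominal GDP 2001 = 42.82·510 + 24.96·399 + 44.39·323 = 46135.21.
Real GDP 2011 (at 2001 prices) = 42.82·467 + 24.96·548 + 44.39·441 = 53251.01.
Real growth = 53251.01/46135.21 − 1 = 0.1542.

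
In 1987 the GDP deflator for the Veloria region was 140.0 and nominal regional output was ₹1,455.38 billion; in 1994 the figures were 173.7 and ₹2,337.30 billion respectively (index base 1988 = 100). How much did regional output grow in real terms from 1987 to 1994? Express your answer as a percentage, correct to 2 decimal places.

29.44%

Real regional output 1987 = 1455.38 / 1.400 = 1039.56.
Real regional output 1994 = 2337.30 / 1.737 = 1345.60.
Real growth = 1345.60 / 1039.56 − 1 = 0.2944.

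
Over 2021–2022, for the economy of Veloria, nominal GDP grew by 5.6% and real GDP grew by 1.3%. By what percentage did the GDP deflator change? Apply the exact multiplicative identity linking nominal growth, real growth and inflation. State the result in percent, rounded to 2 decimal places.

4.24%

(1 + g_nom) = (1 + g_real)(1 + π), so π = 1.0560 / 1.0130 − 1 = 0.04245.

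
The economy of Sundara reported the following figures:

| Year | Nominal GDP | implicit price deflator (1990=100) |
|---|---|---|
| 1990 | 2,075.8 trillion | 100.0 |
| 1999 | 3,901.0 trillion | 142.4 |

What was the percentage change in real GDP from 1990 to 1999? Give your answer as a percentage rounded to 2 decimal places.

Real GDP 1990 = 2075.8 / 1.000 = 2075.80.
Real GDP 1999 = 3901.0 / 1.424 = 2739.47.
Real growth = 2739.47 / 2075.80 − 1 = 0.3197.

31.97%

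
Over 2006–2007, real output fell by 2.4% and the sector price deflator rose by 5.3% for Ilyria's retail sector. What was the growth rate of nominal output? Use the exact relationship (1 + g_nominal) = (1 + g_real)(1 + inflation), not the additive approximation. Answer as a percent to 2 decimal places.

2.77%

(1 + g_nom) = (1 + g_real)(1 + π) = 0.9760 × 1.0530 = 1.02773.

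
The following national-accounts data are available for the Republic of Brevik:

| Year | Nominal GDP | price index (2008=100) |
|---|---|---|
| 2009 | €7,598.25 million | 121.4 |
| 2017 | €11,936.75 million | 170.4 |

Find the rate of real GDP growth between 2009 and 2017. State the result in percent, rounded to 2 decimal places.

11.92%

Real GDP 2009 = 7598.25 / 1.214 = 6258.86.
Real GDP 2017 = 11936.75 / 1.704 = 7005.13.
Real growth = 7005.13 / 6258.86 − 1 = 0.1192.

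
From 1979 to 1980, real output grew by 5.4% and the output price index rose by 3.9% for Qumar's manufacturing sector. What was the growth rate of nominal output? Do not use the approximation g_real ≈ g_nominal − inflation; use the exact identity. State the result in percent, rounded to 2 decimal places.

(1 + g_nom) = (1 + g_real)(1 + π) = 1.0540 × 1.0390 = 1.09511.

9.51%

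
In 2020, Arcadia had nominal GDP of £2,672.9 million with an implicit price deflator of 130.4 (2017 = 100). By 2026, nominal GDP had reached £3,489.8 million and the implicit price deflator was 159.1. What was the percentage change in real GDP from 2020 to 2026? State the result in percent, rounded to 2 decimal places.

7.01%

Real GDP 2020 = 2672.9 / 1.304 = 2049.77.
Real GDP 2026 = 3489.8 / 1.591 = 2193.46.
Real growth = 2193.46 / 2049.77 − 1 = 0.0701.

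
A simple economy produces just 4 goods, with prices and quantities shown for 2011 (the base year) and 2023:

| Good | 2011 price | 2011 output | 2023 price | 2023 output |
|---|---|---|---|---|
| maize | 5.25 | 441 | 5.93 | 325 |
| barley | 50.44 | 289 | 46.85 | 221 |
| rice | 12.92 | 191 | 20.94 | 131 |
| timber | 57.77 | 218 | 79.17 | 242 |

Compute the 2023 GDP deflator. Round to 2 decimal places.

119.83

Nominal GDP 2023 = 5.93·325 + 46.85·221 + 20.94·131 + 79.17·242 = 34183.38.
Real GDP 2023 (at 2011 prices) = 5.25·325 + 50.44·221 + 12.92·131 + 57.77·242 = 28526.35.
Deflator = Nominal/Real × 100 = 34183.38/28526.35 × 100 = 119.831.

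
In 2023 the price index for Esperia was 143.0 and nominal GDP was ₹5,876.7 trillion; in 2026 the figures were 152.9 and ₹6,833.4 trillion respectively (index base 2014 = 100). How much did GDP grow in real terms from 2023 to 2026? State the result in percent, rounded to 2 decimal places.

Deflate each year: 2023 → 5876.7/1.430 = 4109.58; 2026 → 6833.4/1.529 = 4469.20.
So real GDP changed by 4469.20/4109.58 − 1 = 0.0875, i.e. 8.75%.

8.75%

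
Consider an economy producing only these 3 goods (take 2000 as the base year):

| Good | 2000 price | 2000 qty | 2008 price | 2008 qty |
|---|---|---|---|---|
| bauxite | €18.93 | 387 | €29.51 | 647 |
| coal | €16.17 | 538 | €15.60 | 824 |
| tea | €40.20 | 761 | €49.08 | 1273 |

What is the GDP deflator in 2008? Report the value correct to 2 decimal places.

123.04

Nominal GDP 2008 = 29.51·647 + 15.60·824 + 49.08·1273 = 94426.21.
Real GDP 2008 (at 2000 prices) = 18.93·647 + 16.17·824 + 40.20·1273 = 76746.39.
Deflator = Nominal/Real × 100 = 94426.21/76746.39 × 100 = 123.037.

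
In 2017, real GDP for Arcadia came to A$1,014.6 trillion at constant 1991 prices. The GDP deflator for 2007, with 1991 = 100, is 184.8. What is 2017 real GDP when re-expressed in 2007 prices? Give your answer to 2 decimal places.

Real GDP in 2007 prices = Real GDP in 1991 prices × (P_2007/P_1991) = 1014.6 × 1.848 = 1874.98.

A$1,874.98 trillion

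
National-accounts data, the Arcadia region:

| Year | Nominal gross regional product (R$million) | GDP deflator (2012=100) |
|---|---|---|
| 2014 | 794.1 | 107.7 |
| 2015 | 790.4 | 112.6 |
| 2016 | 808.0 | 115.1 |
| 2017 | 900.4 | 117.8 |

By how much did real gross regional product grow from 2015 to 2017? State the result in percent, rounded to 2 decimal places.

8.89%

Real gross regional product 2015 = 790.4/1.126 = 701.95.
Real gross regional product 2017 = 900.4/1.178 = 764.35.
Change = 764.35/701.95 − 1 = 0.0889.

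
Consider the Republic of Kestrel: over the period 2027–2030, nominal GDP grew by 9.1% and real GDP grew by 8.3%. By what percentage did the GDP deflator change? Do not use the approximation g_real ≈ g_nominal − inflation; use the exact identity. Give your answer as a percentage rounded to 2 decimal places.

(1 + g_nom) = (1 + g_real)(1 + π), so π = 1.0910 / 1.0830 − 1 = 0.00739.

0.74%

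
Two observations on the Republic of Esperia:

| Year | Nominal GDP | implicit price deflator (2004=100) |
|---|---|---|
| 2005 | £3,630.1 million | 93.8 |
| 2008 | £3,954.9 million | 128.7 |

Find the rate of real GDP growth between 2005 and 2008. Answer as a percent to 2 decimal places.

-20.60%

Deflate each year: 2005 → 3630.1/0.938 = 3870.04; 2008 → 3954.9/1.287 = 3072.96.
So real GDP changed by 3072.96/3870.04 − 1 = -0.2060, i.e. -20.60%.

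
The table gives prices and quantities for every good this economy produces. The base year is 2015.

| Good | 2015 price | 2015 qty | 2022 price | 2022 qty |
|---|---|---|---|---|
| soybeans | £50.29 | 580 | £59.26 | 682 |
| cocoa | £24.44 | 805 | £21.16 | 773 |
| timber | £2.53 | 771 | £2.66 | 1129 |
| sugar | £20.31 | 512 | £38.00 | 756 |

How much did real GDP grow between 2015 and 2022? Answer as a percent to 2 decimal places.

Real GDP 2015 = Nominal GDP 2015 = 50.29·580 + 24.44·805 + 2.53·771 + 20.31·512 = 61191.75.
Real GDP 2022 (at 2015 prices) = 50.29·682 + 24.44·773 + 2.53·1129 + 20.31·756 = 71400.63.
Real growth = 71400.63/61191.75 − 1 = 0.1668.

16.68%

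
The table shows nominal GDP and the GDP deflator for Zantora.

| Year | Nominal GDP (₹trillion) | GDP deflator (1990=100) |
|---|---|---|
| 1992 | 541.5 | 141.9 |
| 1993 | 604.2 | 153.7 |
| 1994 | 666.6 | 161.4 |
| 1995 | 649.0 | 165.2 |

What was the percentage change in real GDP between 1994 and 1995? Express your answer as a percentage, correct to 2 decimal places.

Real GDP 1994 = 666.6/1.614 = 413.01.
Real GDP 1995 = 649.0/1.652 = 392.86.
Change = 392.86/413.01 − 1 = -0.0488.

-4.88%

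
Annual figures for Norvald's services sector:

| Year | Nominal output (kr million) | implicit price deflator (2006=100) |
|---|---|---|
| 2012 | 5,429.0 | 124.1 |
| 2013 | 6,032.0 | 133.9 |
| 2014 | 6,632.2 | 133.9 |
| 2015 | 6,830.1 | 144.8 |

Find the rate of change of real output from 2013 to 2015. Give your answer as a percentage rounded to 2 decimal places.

4.71%

Real output 2013 = 6032.0/1.339 = 4504.85.
Real output 2015 = 6830.1/1.448 = 4716.92.
Change = 4716.92/4504.85 − 1 = 0.0471.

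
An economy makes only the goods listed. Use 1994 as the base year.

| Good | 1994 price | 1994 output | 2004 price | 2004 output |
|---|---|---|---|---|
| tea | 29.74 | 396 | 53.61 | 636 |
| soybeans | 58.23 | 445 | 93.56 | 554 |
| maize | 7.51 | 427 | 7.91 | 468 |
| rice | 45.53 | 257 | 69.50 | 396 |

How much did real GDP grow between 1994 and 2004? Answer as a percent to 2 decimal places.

38.26%

Real GDP 1994 = Nominal GDP 1994 = 29.74·396 + 58.23·445 + 7.51·427 + 45.53·257 = 52597.37.
Real GDP 2004 (at 1994 prices) = 29.74·636 + 58.23·554 + 7.51·468 + 45.53·396 = 72718.62.
Real growth = 72718.62/52597.37 − 1 = 0.3826.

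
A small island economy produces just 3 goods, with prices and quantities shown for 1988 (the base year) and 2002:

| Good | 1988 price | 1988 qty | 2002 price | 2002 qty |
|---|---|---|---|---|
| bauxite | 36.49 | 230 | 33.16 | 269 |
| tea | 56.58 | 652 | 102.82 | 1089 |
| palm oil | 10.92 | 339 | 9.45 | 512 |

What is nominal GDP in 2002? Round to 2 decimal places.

Nominal GDP 2002 = Σ (p_2002 × q_2002) = 33.16·269 + 102.82·1089 + 9.45·512 = 125729.42.

125729.42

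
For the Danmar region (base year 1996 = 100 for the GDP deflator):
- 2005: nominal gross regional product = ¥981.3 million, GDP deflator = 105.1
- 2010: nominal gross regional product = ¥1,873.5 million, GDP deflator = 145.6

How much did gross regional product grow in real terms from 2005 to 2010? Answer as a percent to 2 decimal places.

37.81%

Deflate each year: 2005 → 981.3/1.051 = 933.68; 2010 → 1873.5/1.456 = 1286.74.
So real gross regional product changed by 1286.74/933.68 − 1 = 0.3781, i.e. 37.81%.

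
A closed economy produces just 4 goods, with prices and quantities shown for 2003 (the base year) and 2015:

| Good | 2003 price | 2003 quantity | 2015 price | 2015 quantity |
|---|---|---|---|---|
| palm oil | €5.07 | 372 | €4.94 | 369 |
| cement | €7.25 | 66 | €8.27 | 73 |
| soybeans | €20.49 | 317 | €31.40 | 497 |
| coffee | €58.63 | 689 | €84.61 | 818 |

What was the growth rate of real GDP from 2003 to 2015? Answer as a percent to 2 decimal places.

Real GDP 2003 = Nominal GDP 2003 = 5.07·372 + 7.25·66 + 20.49·317 + 58.63·689 = 49255.94.
Real GDP 2015 (at 2003 prices) = 5.07·369 + 7.25·73 + 20.49·497 + 58.63·818 = 60542.95.
Real growth = 60542.95/49255.94 − 1 = 0.2292.

22.92%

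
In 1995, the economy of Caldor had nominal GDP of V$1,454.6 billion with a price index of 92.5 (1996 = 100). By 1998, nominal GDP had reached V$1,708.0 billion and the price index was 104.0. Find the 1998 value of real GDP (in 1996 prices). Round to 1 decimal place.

Real GDP = Nominal / (price index/100) = 1708.0 / 1.040 = 1642.31.

V$1,642.3 billion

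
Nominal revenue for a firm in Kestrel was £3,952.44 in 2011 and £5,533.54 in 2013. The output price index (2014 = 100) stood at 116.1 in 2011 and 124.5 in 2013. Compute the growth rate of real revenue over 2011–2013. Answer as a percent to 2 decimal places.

Deflate each year: 2011 → 3952.44/1.161 = 3404.34; 2013 → 5533.54/1.245 = 4444.61.
So real revenue changed by 4444.61/3404.34 − 1 = 0.3056, i.e. 30.56%.

30.56%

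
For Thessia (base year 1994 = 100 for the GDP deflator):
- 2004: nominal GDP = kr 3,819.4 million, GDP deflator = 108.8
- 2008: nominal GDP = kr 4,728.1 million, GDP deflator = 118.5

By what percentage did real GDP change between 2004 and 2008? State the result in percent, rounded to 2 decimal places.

13.66%

Real GDP 2004 = 3819.4 / 1.088 = 3510.48.
Real GDP 2008 = 4728.1 / 1.185 = 3989.96.
Real growth = 3989.96 / 3510.48 − 1 = 0.1366.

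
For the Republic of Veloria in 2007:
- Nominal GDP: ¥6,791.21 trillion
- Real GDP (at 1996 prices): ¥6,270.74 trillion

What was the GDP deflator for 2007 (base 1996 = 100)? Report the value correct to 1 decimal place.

GDP deflator = (Nominal / Real) × 100 = 6791.21 / 6270.74 × 100 = 108.30.

108.3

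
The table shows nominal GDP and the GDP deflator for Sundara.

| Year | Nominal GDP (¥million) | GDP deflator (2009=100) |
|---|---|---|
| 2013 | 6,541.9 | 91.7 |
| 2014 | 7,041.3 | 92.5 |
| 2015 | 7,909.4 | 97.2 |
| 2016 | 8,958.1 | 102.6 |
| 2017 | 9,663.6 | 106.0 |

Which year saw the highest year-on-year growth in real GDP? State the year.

2014: real = 7041.3/0.925 = 7612.22; growth vs 2013 (7134.02) = 6.70%.
2015: real = 7909.4/0.972 = 8137.24; growth vs 2014 (7612.22) = 6.90%.
2016: real = 8958.1/1.026 = 8731.09; growth vs 2015 (8137.24) = 7.30%.
2017: real = 9663.6/1.060 = 9116.60; growth vs 2016 (8731.09) = 4.42%.

2016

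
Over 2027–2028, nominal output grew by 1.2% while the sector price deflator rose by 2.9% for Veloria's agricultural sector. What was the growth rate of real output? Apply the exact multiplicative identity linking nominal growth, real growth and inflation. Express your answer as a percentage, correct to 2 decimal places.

-1.65%

(1 + g_nom) = (1 + g_real)(1 + π), so g_real = 1.0120 / 1.0290 − 1 = -0.01652.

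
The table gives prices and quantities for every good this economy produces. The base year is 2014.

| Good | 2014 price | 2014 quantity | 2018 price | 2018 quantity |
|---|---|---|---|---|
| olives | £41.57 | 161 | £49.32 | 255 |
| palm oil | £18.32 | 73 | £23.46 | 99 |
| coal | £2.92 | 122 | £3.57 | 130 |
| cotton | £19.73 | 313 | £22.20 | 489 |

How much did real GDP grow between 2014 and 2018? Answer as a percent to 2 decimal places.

Real GDP 2014 = Nominal GDP 2014 = 41.57·161 + 18.32·73 + 2.92·122 + 19.73·313 = 14561.86.
Real GDP 2018 (at 2014 prices) = 41.57·255 + 18.32·99 + 2.92·130 + 19.73·489 = 22441.60.
Real growth = 22441.60/14561.86 − 1 = 0.5411.

54.11%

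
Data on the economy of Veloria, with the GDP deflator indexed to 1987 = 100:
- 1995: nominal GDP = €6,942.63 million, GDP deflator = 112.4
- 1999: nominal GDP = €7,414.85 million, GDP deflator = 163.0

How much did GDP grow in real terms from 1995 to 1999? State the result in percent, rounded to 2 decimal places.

Real GDP 1995 = 6942.63 / 1.124 = 6176.72.
Real GDP 1999 = 7414.85 / 1.630 = 4548.99.
Real growth = 4548.99 / 6176.72 − 1 = -0.2635.

-26.35%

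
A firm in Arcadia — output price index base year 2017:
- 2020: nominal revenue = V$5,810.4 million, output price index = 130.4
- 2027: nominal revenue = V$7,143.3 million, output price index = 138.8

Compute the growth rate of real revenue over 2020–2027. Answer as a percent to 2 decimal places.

Deflate each year: 2020 → 5810.4/1.304 = 4455.83; 2027 → 7143.3/1.388 = 5146.47.
So real revenue changed by 5146.47/4455.83 − 1 = 0.1550, i.e. 15.50%.

15.50%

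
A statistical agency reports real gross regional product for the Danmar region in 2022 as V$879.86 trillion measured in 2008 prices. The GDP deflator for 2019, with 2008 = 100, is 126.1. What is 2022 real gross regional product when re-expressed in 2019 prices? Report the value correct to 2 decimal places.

V$1,109.50 trillion

Real gross regional product in 2019 prices = Real gross regional product in 2008 prices × (P_2019/P_2008) = 879.86 × 1.261 = 1109.50.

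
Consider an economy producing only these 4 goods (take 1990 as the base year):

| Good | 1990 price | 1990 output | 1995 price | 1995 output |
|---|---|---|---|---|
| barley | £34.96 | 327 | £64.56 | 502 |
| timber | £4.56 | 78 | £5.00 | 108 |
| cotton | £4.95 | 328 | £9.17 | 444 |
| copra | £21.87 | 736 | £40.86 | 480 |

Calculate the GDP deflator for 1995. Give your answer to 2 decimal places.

Nominal GDP 1995 = 64.56·502 + 5.00·108 + 9.17·444 + 40.86·480 = 56633.40.
Real GDP 1995 (at 1990 prices) = 34.96·502 + 4.56·108 + 4.95·444 + 21.87·480 = 30737.80.
Deflator = Nominal/Real × 100 = 56633.40/30737.80 × 100 = 184.247.

184.25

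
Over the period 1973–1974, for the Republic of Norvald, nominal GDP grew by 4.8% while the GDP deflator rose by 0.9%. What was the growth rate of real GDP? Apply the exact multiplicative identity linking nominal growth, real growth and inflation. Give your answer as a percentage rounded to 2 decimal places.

(1 + g_nom) = (1 + g_real)(1 + π), so g_real = 1.0480 / 1.0090 − 1 = 0.03865.

3.87%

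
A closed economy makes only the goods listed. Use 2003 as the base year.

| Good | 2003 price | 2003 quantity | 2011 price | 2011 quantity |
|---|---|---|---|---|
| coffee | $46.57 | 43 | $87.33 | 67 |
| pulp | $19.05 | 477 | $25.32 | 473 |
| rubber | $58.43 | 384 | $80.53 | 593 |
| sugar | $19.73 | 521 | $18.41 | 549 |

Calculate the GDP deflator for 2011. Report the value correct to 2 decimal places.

Nominal GDP 2011 = 87.33·67 + 25.32·473 + 80.53·593 + 18.41·549 = 75688.85.
Real GDP 2011 (at 2003 prices) = 46.57·67 + 19.05·473 + 58.43·593 + 19.73·549 = 57611.60.
Deflator = Nominal/Real × 100 = 75688.85/57611.60 × 100 = 131.378.

131.38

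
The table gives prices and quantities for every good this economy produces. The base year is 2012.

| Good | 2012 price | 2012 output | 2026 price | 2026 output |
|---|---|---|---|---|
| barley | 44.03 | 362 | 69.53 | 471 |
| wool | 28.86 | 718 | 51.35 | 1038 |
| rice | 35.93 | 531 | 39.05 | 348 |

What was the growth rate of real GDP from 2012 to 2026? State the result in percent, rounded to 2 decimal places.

13.38%

Real GDP 2012 = Nominal GDP 2012 = 44.03·362 + 28.86·718 + 35.93·531 = 55739.17.
Real GDP 2026 (at 2012 prices) = 44.03·471 + 28.86·1038 + 35.93·348 = 63198.45.
Real growth = 63198.45/55739.17 − 1 = 0.1338.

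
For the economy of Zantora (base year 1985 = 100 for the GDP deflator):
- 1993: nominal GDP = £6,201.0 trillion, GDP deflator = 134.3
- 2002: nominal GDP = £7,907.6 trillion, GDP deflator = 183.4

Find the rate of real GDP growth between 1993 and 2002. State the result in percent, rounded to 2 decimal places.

-6.62%

Real GDP 1993 = 6201.0 / 1.343 = 4617.27.
Real GDP 2002 = 7907.6 / 1.834 = 4311.67.
Real growth = 4311.67 / 4617.27 − 1 = -0.0662.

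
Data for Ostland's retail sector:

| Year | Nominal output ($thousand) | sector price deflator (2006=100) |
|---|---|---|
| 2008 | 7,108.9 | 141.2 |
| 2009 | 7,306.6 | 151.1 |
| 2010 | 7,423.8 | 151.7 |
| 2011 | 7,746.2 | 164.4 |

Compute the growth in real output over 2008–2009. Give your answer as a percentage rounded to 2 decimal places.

Real output 2008 = 7108.9/1.412 = 5034.63.
Real output 2009 = 7306.6/1.511 = 4835.61.
Change = 4835.61/5034.63 − 1 = -0.0395.

-3.95%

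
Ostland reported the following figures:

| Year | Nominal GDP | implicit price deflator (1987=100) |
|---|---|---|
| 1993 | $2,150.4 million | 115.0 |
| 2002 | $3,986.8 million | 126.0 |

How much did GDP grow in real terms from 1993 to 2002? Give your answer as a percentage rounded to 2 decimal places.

Real GDP 1993 = 2150.4 / 1.150 = 1869.91.
Real GDP 2002 = 3986.8 / 1.260 = 3164.13.
Real growth = 3164.13 / 1869.91 − 1 = 0.6921.

69.21%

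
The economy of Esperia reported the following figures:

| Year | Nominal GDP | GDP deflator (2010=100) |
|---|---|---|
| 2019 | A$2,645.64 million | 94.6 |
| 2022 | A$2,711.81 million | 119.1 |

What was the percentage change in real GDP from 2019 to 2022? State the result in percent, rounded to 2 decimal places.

-18.58%

Real GDP 2019 = 2645.64 / 0.946 = 2796.66.
Real GDP 2022 = 2711.81 / 1.191 = 2276.92.
Real growth = 2276.92 / 2796.66 − 1 = -0.1858.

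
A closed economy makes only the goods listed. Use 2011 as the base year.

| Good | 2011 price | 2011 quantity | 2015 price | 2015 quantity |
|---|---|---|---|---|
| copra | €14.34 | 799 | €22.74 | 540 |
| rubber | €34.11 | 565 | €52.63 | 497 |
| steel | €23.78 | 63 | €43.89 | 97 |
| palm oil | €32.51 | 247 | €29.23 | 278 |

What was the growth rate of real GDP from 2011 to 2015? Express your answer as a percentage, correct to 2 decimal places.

-10.48%

Real GDP 2011 = Nominal GDP 2011 = 14.34·799 + 34.11·565 + 23.78·63 + 32.51·247 = 40257.92.
Real GDP 2015 (at 2011 prices) = 14.34·540 + 34.11·497 + 23.78·97 + 32.51·278 = 36040.71.
Real growth = 36040.71/40257.92 − 1 = -0.1048.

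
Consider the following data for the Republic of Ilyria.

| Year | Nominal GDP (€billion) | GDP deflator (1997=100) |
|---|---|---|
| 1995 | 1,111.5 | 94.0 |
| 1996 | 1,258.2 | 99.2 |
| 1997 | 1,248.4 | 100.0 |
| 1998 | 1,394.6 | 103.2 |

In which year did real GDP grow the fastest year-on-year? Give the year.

1996: real = 1258.2/0.992 = 1268.35; growth vs 1995 (1182.45) = 7.26%.
1997: real = 1248.4/1.000 = 1248.40; growth vs 1996 (1268.35) = -1.57%.
1998: real = 1394.6/1.032 = 1351.36; growth vs 1997 (1248.40) = 8.25%.

1998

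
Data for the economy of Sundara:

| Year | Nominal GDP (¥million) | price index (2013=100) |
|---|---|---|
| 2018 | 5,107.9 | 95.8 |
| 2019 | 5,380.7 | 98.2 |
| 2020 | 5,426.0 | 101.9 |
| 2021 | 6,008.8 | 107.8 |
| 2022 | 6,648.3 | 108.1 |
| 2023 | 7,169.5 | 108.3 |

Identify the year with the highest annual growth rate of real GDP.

2022

2019: real = 5380.7/0.982 = 5479.33; growth vs 2018 (5331.84) = 2.77%.
2020: real = 5426.0/1.019 = 5324.83; growth vs 2019 (5479.33) = -2.82%.
2021: real = 6008.8/1.078 = 5574.03; growth vs 2020 (5324.83) = 4.68%.
2022: real = 6648.3/1.081 = 6150.14; growth vs 2021 (5574.03) = 10.34%.
2023: real = 7169.5/1.083 = 6620.04; growth vs 2022 (6150.14) = 7.64%.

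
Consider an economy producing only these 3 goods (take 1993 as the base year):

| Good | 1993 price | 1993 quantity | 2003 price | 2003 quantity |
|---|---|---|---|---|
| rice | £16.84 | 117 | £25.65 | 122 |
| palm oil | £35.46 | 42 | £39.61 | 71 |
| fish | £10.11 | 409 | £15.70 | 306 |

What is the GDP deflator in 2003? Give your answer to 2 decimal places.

Nominal GDP 2003 = 25.65·122 + 39.61·71 + 15.70·306 = 10745.81.
Real GDP 2003 (at 1993 prices) = 16.84·122 + 35.46·71 + 10.11·306 = 7665.80.
Deflator = Nominal/Real × 100 = 10745.81/7665.80 × 100 = 140.179.

140.18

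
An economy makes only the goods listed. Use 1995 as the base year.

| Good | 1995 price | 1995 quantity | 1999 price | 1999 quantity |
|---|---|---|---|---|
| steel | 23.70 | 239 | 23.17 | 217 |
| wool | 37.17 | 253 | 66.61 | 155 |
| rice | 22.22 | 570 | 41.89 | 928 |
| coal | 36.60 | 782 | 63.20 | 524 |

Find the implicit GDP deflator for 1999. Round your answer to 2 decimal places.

172.26

Nominal GDP 1999 = 23.17·217 + 66.61·155 + 41.89·928 + 63.20·524 = 87343.16.
Real GDP 1999 (at 1995 prices) = 23.70·217 + 37.17·155 + 22.22·928 + 36.60·524 = 50702.81.
Deflator = Nominal/Real × 100 = 87343.16/50702.81 × 100 = 172.265.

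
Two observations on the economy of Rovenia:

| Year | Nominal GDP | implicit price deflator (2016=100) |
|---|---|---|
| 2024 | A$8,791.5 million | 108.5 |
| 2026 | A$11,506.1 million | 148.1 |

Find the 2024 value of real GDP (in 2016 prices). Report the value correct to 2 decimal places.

A$8,102.76 million

Real GDP = Nominal / (implicit price deflator/100) = 8791.5 / 1.085 = 8102.76.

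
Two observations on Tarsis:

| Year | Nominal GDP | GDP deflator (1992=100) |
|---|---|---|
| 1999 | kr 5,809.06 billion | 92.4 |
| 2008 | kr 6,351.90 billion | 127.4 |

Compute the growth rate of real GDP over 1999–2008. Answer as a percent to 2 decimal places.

-20.70%

Deflate each year: 1999 → 5809.06/0.924 = 6286.86; 2008 → 6351.90/1.274 = 4985.79.
So real GDP changed by 4985.79/6286.86 − 1 = -0.2070, i.e. -20.70%.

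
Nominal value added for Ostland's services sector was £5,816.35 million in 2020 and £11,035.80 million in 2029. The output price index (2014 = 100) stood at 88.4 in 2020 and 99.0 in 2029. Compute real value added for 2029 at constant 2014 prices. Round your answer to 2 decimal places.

£11,147.27 million

Real value added = Nominal / (output price index/100) = 11035.80 / 0.990 = 11147.27.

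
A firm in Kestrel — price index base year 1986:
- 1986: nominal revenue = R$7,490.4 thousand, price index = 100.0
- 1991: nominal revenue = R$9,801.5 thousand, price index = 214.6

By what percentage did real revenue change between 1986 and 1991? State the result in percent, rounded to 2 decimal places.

-39.02%

Deflate each year: 1986 → 7490.4/1.000 = 7490.40; 1991 → 9801.5/2.146 = 4567.33.
So real revenue changed by 4567.33/7490.40 − 1 = -0.3902, i.e. -39.02%.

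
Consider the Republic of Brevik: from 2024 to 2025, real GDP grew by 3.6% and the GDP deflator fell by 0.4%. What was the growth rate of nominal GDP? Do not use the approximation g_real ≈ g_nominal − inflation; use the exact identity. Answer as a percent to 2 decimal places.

3.19%

(1 + g_nom) = (1 + g_real)(1 + π) = 1.0360 × 0.9960 = 1.03186.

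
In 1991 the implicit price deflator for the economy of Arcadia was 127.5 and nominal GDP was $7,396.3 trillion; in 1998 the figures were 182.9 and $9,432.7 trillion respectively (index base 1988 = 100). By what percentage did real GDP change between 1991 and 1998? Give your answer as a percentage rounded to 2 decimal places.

Real GDP 1991 = 7396.3 / 1.275 = 5801.02.
Real GDP 1998 = 9432.7 / 1.829 = 5157.30.
Real growth = 5157.30 / 5801.02 − 1 = -0.1110.

-11.10%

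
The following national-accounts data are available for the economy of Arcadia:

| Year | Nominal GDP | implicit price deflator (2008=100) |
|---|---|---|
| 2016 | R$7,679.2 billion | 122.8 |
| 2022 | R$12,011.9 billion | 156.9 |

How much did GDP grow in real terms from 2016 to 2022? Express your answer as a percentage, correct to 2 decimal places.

22.43%

Real GDP 2016 = 7679.2 / 1.228 = 6253.42.
Real GDP 2022 = 12011.9 / 1.569 = 7655.77.
Real growth = 7655.77 / 6253.42 − 1 = 0.2243.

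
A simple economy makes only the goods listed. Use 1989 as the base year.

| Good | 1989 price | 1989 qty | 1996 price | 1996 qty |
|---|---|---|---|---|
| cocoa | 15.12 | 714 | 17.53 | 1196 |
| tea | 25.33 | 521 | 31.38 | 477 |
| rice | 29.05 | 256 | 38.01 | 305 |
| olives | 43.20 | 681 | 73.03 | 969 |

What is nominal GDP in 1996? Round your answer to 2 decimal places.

118293.26

Nominal GDP 1996 = Σ (p_1996 × q_1996) = 17.53·1196 + 31.38·477 + 38.01·305 + 73.03·969 = 118293.26.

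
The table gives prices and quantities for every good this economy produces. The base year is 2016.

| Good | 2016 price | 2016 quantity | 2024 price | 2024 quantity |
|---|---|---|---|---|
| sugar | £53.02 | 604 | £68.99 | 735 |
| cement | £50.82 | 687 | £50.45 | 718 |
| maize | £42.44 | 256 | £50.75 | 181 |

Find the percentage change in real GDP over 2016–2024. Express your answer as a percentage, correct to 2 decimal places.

Real GDP 2016 = Nominal GDP 2016 = 53.02·604 + 50.82·687 + 42.44·256 = 77802.06.
Real GDP 2024 (at 2016 prices) = 53.02·735 + 50.82·718 + 42.44·181 = 83140.10.
Real growth = 83140.10/77802.06 − 1 = 0.0686.

6.86%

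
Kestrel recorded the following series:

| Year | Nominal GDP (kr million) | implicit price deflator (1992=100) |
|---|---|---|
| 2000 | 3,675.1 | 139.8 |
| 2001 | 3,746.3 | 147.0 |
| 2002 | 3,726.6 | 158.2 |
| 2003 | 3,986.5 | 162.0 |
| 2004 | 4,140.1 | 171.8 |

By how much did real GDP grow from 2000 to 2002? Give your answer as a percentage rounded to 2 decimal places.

-10.39%

Real GDP 2000 = 3675.1/1.398 = 2628.83.
Real GDP 2002 = 3726.6/1.582 = 2355.63.
Change = 2355.63/2628.83 − 1 = -0.1039.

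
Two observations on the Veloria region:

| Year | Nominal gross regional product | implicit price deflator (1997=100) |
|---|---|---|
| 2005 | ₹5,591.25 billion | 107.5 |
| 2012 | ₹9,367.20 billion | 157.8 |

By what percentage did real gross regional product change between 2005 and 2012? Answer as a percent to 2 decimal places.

Deflate each year: 2005 → 5591.25/1.075 = 5201.16; 2012 → 9367.20/1.578 = 5936.12.
So real gross regional product changed by 5936.12/5201.16 − 1 = 0.1413, i.e. 14.13%.

14.13%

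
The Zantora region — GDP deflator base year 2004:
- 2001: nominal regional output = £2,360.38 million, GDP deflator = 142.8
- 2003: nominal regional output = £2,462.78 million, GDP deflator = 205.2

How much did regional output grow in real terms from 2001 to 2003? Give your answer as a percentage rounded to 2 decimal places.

-27.39%

Real regional output 2001 = 2360.38 / 1.428 = 1652.93.
Real regional output 2003 = 2462.78 / 2.052 = 1200.19.
Real growth = 1200.19 / 1652.93 − 1 = -0.2739.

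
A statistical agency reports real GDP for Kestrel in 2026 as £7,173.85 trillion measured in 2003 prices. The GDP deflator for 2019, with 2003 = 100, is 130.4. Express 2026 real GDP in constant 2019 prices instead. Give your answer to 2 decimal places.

£9,354.70 trillion

Real GDP in 2019 prices = Real GDP in 2003 prices × (P_2019/P_2003) = 7173.85 × 1.304 = 9354.70.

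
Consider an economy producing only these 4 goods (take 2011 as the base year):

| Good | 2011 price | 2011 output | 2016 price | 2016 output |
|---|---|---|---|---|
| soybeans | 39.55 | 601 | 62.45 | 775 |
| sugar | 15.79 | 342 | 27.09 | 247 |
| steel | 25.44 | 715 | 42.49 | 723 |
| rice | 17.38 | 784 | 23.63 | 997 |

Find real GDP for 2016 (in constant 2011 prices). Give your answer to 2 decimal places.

Real GDP 2016 = Σ (p_2011 × q_2016) = 39.55·775 + 15.79·247 + 25.44·723 + 17.38·997 = 70272.36.

70272.36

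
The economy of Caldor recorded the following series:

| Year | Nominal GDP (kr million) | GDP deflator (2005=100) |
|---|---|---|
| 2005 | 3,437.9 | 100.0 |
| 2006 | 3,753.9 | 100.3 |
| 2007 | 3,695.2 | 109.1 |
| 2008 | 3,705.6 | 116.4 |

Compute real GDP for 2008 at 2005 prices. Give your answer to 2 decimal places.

kr 3,183.51 million

Real GDP 2008 = 3705.6 / 1.164 = 3183.51.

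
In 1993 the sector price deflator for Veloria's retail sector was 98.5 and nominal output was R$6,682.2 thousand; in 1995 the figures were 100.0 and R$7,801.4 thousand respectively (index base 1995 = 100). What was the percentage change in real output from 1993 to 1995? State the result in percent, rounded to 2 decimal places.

Deflate each year: 1993 → 6682.2/0.985 = 6783.96; 1995 → 7801.4/1.000 = 7801.40.
So real output changed by 7801.40/6783.96 − 1 = 0.1500, i.e. 15.00%.

15.00%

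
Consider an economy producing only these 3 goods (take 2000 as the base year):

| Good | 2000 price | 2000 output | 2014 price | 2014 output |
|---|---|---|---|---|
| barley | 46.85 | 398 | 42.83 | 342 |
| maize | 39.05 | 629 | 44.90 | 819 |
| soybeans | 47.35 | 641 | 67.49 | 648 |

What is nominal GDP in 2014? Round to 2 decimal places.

Nominal GDP 2014 = Σ (p_2014 × q_2014) = 42.83·342 + 44.90·819 + 67.49·648 = 95154.48.

95154.48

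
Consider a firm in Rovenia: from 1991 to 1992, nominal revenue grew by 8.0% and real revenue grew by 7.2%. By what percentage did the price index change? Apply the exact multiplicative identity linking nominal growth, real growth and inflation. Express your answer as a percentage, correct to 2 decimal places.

(1 + g_nom) = (1 + g_real)(1 + π), so π = 1.0800 / 1.0720 − 1 = 0.00746.

0.75%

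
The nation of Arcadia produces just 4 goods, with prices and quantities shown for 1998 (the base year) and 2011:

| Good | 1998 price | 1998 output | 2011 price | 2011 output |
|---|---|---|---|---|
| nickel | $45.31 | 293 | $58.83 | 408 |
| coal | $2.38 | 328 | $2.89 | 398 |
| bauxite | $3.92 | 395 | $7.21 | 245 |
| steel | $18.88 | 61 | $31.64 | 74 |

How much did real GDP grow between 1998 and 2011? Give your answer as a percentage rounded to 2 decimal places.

30.05%

Real GDP 1998 = Nominal GDP 1998 = 45.31·293 + 2.38·328 + 3.92·395 + 18.88·61 = 16756.55.
Real GDP 2011 (at 1998 prices) = 45.31·408 + 2.38·398 + 3.92·245 + 18.88·74 = 21791.24.
Real growth = 21791.24/16756.55 − 1 = 0.3005.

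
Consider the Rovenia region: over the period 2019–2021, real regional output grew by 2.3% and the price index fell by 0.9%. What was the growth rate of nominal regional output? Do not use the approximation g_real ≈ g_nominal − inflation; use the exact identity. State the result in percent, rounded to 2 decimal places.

(1 + g_nom) = (1 + g_real)(1 + π) = 1.0230 × 0.9910 = 1.01379.

1.38%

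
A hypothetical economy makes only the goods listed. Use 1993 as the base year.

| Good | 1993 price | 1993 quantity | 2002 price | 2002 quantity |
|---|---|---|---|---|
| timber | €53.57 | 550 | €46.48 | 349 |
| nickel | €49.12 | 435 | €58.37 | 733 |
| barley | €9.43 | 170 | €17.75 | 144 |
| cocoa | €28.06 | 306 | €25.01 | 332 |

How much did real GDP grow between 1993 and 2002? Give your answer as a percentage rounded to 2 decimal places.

7.14%

Real GDP 1993 = Nominal GDP 1993 = 53.57·550 + 49.12·435 + 9.43·170 + 28.06·306 = 61020.16.
Real GDP 2002 (at 1993 prices) = 53.57·349 + 49.12·733 + 9.43·144 + 28.06·332 = 65374.73.
Real growth = 65374.73/61020.16 − 1 = 0.0714.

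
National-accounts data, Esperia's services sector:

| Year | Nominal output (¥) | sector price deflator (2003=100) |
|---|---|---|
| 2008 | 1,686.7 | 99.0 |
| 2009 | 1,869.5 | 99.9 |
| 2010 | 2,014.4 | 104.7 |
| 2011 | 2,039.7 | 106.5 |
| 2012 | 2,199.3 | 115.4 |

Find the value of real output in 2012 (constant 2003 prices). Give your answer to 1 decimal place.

Real output 2012 = 2199.3 / 1.154 = 1905.81.

¥1,905.8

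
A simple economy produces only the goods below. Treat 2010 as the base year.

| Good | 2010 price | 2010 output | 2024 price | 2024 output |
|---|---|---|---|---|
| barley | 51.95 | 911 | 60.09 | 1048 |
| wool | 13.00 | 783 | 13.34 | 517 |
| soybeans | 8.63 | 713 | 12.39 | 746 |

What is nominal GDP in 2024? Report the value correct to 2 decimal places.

79114.04

Nominal GDP 2024 = Σ (p_2024 × q_2024) = 60.09·1048 + 13.34·517 + 12.39·746 = 79114.04.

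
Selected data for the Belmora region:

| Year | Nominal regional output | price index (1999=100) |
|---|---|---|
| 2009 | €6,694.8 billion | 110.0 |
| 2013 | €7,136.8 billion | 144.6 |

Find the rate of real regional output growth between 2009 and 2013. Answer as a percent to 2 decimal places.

-18.91%

Real regional output 2009 = 6694.8 / 1.100 = 6086.18.
Real regional output 2013 = 7136.8 / 1.446 = 4935.55.
Real growth = 4935.55 / 6086.18 − 1 = -0.1891.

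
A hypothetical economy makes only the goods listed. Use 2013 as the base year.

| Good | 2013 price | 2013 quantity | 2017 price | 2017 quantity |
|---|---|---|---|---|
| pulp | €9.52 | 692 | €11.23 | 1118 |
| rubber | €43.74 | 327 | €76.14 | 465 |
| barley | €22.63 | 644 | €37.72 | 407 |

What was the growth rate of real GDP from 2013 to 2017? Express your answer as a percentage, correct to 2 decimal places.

Real GDP 2013 = Nominal GDP 2013 = 9.52·692 + 43.74·327 + 22.63·644 = 35464.54.
Real GDP 2017 (at 2013 prices) = 9.52·1118 + 43.74·465 + 22.63·407 = 40192.87.
Real growth = 40192.87/35464.54 − 1 = 0.1333.

13.33%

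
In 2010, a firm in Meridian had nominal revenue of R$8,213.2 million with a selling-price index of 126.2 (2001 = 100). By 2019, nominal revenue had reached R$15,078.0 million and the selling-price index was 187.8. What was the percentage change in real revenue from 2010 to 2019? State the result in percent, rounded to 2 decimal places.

23.37%

Deflate each year: 2010 → 8213.2/1.262 = 6508.08; 2019 → 15078.0/1.878 = 8028.75.
So real revenue changed by 8028.75/6508.08 − 1 = 0.2337, i.e. 23.37%.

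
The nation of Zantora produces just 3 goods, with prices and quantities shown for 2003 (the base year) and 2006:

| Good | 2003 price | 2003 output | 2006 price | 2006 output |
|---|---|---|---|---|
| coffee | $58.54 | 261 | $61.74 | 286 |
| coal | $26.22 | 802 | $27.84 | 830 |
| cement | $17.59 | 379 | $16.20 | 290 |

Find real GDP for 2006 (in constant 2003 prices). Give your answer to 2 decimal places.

Real GDP 2006 = Σ (p_2003 × q_2006) = 58.54·286 + 26.22·830 + 17.59·290 = 43606.14.

$43606.14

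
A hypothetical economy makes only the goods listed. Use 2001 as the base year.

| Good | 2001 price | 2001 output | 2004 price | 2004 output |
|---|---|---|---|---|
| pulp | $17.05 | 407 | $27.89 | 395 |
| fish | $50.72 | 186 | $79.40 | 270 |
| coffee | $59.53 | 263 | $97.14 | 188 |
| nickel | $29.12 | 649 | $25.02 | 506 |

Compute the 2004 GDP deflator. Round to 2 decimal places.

Nominal GDP 2004 = 27.89·395 + 79.40·270 + 97.14·188 + 25.02·506 = 63376.99.
Real GDP 2004 (at 2001 prices) = 17.05·395 + 50.72·270 + 59.53·188 + 29.12·506 = 46355.51.
Deflator = Nominal/Real × 100 = 63376.99/46355.51 × 100 = 136.719.

136.72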